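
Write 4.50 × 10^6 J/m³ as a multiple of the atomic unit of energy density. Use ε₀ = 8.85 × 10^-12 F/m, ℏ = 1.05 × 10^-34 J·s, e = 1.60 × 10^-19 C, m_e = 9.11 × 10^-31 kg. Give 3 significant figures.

1.49 × 10^-7

atomic unit of energy density: u_au = E_h/a₀³ = m_e⁴e¹⁰/((4πε₀)⁵ℏ⁸) = 3.01 × 10^13 J/m³.
4.50 × 10^6 / 3.01 × 10^13 = 1.49 × 10^-7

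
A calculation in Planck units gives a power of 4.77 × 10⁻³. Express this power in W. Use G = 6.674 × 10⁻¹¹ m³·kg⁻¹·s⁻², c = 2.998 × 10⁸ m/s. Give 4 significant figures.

One Planck power: P_P = c⁵/G = 3.629 × 10⁵² W.
4.77 × 10⁻³ × 3.629 × 10⁵² W = 1.731 × 10⁵⁰ W

1.731 × 10⁵⁰ W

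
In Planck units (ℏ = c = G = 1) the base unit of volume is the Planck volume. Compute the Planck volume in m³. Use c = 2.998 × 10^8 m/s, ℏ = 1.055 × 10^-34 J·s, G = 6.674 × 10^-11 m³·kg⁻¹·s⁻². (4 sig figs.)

4.224 × 10^-105 m³

V_P = (ℏG/c³)^(3/2)
  = √(1.784 × 10^-209)
  = 4.224 × 10^-105 m³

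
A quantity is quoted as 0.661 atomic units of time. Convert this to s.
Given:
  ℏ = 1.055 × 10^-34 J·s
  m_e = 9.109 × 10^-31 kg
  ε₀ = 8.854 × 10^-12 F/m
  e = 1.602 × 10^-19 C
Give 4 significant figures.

1.602 × 10^-17 s

One atomic unit of time: τ_au = (4πε₀)²ℏ³/(m_e e⁴) = 2.423 × 10^-17 s.
0.661 × 2.423 × 10^-17 s = 1.602 × 10^-17 s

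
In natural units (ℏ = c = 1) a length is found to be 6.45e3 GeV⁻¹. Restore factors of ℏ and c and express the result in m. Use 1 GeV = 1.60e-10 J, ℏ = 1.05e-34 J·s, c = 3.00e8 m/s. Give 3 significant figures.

1.27e-12 m

A length is [E]⁻¹ in ℏ=c=1; restore one factor of ℏc.
1 GeV⁻¹ → ℏc × (1 GeV in J)⁻¹ = 1.97e-16 m.
Result: 6.45e3 × 1.97e-16 = 1.27e-12 m.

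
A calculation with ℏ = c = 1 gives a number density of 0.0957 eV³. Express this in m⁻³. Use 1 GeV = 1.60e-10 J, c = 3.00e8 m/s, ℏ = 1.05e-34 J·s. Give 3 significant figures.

1.25e19 m⁻³

Number density is [L]⁻³ = [E]³/(ℏc)³.
1 GeV³ → 1/(ℏc)³ × (1 GeV in J)³ = 1.31e47 m⁻³.
Convert the energy scale: 0.0957 eV³ = 9.57e-29 GeV³.
Result: 9.57e-29 × 1.31e47 = 1.25e19 m⁻³.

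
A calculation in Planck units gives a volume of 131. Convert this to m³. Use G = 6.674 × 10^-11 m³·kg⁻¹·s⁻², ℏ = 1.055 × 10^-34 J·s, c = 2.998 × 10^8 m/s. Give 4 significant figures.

5.533 × 10^-103 m³

One Planck volume: V_P = (ℏG/c³)^(3/2) = 4.224 × 10^-105 m³.
131 × 4.224 × 10^-105 m³ = 5.533 × 10^-103 m³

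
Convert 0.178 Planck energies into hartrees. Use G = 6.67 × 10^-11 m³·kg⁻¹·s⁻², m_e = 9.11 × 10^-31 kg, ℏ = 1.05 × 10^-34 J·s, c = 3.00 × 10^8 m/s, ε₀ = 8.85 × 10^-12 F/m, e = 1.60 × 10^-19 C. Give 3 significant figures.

Planck energy: E_P = √(ℏc⁵/G) = 1.96 × 10^9 J
hartree: E_h = m_e e⁴/(4πε₀ℏ)² = 4.38 × 10^-18 J
0.178 × 1.96 × 10^9 / 4.38 × 10^-18 = 7.95 × 10^25

7.95 × 10^25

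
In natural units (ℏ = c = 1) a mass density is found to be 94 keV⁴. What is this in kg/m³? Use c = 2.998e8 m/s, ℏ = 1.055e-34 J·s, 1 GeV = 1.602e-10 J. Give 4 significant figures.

0.02177 kg/m³

Mass density is [E]/(c²[L]³) = [E]⁴/(ℏ³c⁵).
1 GeV⁴ → 1/(ℏ³c⁵) × (1 GeV in J)⁴ = 2.316e20 kg/m³.
Convert the energy scale: 94 keV⁴ = 9.40e-23 GeV⁴.
Result: 9.40e-23 × 2.316e20 = 0.02177 kg/m³.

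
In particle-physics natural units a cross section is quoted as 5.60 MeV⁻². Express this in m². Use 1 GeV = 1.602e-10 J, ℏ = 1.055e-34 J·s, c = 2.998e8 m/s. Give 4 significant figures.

Area is [L]² = [E]⁻²·(ℏc)²; restore (ℏc)².
1 GeV⁻² → (ℏc)² × (1 GeV in J)⁻² = 3.898e-32 m².
Convert the energy scale: 5.60 MeV⁻² = 5.60e6 GeV⁻².
Result: 5.60e6 × 3.898e-32 = 2.183e-25 m².

2.183e-25 m²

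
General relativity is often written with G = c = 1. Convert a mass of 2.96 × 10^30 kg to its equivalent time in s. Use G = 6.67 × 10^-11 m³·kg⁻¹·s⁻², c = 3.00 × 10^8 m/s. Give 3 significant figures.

Mass → time via G/c³.
2.96 × 10^30 kg × (G/c³) = 7.31 × 10^-6 s

7.31 × 10^-6 s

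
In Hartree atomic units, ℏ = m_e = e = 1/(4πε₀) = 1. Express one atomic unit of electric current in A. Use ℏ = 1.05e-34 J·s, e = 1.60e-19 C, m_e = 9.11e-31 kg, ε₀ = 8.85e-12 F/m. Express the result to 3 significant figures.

The unique combination of the constants set to 1 with dimensions of current is I_au = e E_h/ℏ = m_e e⁵/((4πε₀)²ℏ³).
E_h = 4.38e-18 J
e·E_h/ℏ = 6.67e-3 A

6.67e-3 A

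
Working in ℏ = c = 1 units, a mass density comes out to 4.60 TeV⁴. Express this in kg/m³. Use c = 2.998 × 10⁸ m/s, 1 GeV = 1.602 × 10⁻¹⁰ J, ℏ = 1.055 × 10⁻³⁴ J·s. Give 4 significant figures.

Mass density is [E]/(c²[L]³) = [E]⁴/(ℏ³c⁵).
1 GeV⁴ → 1/(ℏ³c⁵) × (1 GeV in J)⁴ = 2.316 × 10²⁰ kg/m³.
Convert the energy scale: 4.60 TeV⁴ = 4.60 × 10¹² GeV⁴.
Result: 4.60 × 10¹² × 2.316 × 10²⁰ = 1.065 × 10³³ kg/m³.

1.065 × 10³³ kg/m³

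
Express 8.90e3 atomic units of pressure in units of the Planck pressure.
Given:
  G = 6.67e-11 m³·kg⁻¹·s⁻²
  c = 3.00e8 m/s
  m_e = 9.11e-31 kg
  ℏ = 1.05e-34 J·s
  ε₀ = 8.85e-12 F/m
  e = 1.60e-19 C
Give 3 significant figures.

5.73e-97

atomic unit of pressure: P_au = E_h/a₀³ = m_e⁴e¹⁰/((4πε₀)⁵ℏ⁸) = 3.01e13 Pa
Planck pressure: p_P = c⁷/(ℏG²) = 4.68e113 Pa
8.90e3 × 3.01e13 / 4.68e113 = 5.73e-97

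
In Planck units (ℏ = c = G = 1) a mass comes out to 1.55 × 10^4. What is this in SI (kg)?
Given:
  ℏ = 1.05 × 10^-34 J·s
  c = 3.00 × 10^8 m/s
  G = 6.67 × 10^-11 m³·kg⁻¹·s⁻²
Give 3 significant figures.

One Planck mass: m_P = √(ℏc/G) = 2.17 × 10^-8 kg.
1.55 × 10^4 × 2.17 × 10^-8 kg = 3.37 × 10^-4 kg

3.37 × 10^-4 kg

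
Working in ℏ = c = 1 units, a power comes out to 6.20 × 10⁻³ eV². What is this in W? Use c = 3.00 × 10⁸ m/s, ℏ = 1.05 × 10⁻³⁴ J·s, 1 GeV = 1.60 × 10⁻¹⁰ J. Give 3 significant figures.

Power is [E]/[T] = [E]²/ℏ.
1 GeV² → 1/ℏ × (1 GeV in J)² = 2.44 × 10¹⁴ W.
Convert the energy scale: 6.20 × 10⁻³ eV² = 6.20 × 10⁻²¹ GeV².
Result: 6.20 × 10⁻²¹ × 2.44 × 10¹⁴ = 1.51 × 10⁻⁶ W.

1.51 × 10⁻⁶ W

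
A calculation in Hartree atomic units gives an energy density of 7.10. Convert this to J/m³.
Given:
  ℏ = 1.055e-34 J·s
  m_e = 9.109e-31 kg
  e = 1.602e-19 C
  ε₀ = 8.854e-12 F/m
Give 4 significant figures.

2.080e14 J/m³

One atomic unit of energy density: u_au = E_h/a₀³ = m_e⁴e¹⁰/((4πε₀)⁵ℏ⁸) = 2.929e13 J/m³.
7.10 × 2.929e13 J/m³ = 2.080e14 J/m³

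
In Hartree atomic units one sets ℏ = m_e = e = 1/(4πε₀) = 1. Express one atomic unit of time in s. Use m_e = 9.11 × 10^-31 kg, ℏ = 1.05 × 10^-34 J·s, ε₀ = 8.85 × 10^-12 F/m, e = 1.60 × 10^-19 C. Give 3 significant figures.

2.40 × 10^-17 s

τ_au = (4πε₀)²ℏ³/(m_e e⁴)
E_h = 4.38 × 10^-18 J
ℏ/E_h = 2.40 × 10^-17 s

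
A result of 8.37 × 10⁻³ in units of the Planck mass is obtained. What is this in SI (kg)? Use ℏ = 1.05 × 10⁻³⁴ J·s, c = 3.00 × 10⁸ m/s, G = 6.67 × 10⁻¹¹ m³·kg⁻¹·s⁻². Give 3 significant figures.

One Planck mass: m_P = √(ℏc/G) = 2.17 × 10⁻⁸ kg.
8.37 × 10⁻³ × 2.17 × 10⁻⁸ kg = 1.82 × 10⁻¹⁰ kg

1.82 × 10⁻¹⁰ kg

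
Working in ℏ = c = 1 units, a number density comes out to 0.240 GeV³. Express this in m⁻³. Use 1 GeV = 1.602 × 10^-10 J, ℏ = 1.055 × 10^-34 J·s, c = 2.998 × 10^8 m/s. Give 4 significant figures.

3.119 × 10^46 m⁻³

Number density is [L]⁻³ = [E]³/(ℏc)³.
1 GeV³ → 1/(ℏc)³ × (1 GeV in J)³ = 1.299 × 10^47 m⁻³.
Result: 0.240 × 1.299 × 10^47 = 3.119 × 10^46 m⁻³.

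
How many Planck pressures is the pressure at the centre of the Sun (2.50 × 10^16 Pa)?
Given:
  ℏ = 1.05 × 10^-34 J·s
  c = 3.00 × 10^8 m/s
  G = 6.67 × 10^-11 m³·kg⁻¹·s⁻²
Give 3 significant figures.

5.34 × 10^-98

Planck pressure: p_P = c⁷/(ℏG²) = 4.68 × 10^113 Pa.
2.50 × 10^16 / 4.68 × 10^113 = 5.34 × 10^-98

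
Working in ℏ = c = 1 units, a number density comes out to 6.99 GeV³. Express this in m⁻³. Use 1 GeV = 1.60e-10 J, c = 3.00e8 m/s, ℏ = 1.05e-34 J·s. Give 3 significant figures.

Number density is [L]⁻³ = [E]³/(ℏc)³.
1 GeV³ → 1/(ℏc)³ × (1 GeV in J)³ = 1.31e47 m⁻³.
Result: 6.99 × 1.31e47 = 9.16e47 m⁻³.

9.16e47 m⁻³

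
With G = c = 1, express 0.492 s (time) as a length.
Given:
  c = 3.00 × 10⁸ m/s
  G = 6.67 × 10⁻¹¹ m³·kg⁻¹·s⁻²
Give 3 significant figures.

Time → length via c.
0.492 s × (c) = 1.48 × 10⁸ m

1.48 × 10⁸ m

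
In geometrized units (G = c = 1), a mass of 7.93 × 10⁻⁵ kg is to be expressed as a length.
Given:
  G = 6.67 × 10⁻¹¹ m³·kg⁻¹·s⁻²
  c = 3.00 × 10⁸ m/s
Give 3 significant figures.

5.88 × 10⁻³² m

In G = c = 1 units mass has dimensions of length; the conversion factor is G/c².
7.93 × 10⁻⁵ kg × (G/c²) = 5.88 × 10⁻³² m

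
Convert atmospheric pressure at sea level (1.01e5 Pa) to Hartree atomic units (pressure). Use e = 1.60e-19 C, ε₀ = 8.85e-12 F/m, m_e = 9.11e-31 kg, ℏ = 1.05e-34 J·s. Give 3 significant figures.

3.35e-9

atomic unit of pressure: P_au = E_h/a₀³ = m_e⁴e¹⁰/((4πε₀)⁵ℏ⁸) = 3.01e13 Pa.
1.01e5 / 3.01e13 = 3.35e-9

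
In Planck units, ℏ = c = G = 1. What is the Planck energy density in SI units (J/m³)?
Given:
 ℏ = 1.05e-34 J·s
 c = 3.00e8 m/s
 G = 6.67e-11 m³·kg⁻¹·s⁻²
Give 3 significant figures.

4.68e113 J/m³

From ℏ = c = G = 1 the energy density scale is u_P = c⁷/(ℏG²).
  = 2.19e59 / 4.67e-55
  = 4.68e113 J/m³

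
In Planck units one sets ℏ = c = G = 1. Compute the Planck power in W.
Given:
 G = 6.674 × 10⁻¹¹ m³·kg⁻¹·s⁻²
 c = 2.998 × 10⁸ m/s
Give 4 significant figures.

P_P = c⁵/G
  = 2.422 × 10⁴² / 6.674 × 10⁻¹¹
  = 3.629 × 10⁵² W

3.629 × 10⁵² W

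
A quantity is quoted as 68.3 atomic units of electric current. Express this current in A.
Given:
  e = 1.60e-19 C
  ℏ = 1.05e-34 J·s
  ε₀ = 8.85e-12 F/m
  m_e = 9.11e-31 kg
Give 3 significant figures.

0.456 A

One atomic unit of electric current: I_au = e E_h/ℏ = m_e e⁵/((4πε₀)²ℏ³) = 6.67e-3 A.
68.3 × 6.67e-3 A = 0.456 A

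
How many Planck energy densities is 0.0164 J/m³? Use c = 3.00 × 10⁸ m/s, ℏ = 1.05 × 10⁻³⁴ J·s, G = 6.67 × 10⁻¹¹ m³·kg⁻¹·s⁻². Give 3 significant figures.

Planck energy density: u_P = c⁷/(ℏG²) = 4.68 × 10¹¹³ J/m³.
0.0164 / 4.68 × 10¹¹³ = 3.50 × 10⁻¹¹⁶

3.50 × 10⁻¹¹⁶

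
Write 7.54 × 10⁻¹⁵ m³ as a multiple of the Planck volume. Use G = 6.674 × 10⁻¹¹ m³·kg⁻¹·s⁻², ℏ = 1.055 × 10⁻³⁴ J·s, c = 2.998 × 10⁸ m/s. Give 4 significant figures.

1.785 × 10⁹⁰

Planck volume: V_P = (ℏG/c³)^(3/2) = 4.224 × 10⁻¹⁰⁵ m³.
7.54 × 10⁻¹⁵ / 4.224 × 10⁻¹⁰⁵ = 1.785 × 10⁹⁰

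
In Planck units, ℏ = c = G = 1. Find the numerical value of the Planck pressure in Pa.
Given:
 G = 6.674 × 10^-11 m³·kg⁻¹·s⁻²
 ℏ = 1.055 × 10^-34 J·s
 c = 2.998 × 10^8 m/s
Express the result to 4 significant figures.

4.632 × 10^113 Pa

From ℏ = c = G = 1 the pressure scale is p_P = c⁷/(ℏG²).
  = 2.177 × 10^59 / 4.699 × 10^-55
  = 4.632 × 10^113 Pa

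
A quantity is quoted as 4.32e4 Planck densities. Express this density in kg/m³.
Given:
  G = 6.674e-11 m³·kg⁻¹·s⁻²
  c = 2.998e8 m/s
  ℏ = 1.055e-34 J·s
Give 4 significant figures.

2.226e101 kg/m³

One Planck density: ρ_P = c⁵/(ℏG²) = 5.154e96 kg/m³.
4.32e4 × 5.154e96 kg/m³ = 2.226e101 kg/m³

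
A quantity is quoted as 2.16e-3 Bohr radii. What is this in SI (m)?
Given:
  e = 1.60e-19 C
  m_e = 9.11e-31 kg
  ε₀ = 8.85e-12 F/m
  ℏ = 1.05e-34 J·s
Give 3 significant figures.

One Bohr radius: a₀ = 4πε₀ℏ²/(m_e e²) = 5.26e-11 m.
2.16e-3 × 5.26e-11 m = 1.14e-13 m

1.14e-13 m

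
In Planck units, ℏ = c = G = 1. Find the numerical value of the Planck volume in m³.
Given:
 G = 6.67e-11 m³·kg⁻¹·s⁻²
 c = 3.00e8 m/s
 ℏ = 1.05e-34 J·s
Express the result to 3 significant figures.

4.18e-105 m³

The unique combination of the constants set to 1 with dimensions of volume is V_P = (ℏG/c³)^(3/2).
  = √(1.75e-209)
  = 4.18e-105 m³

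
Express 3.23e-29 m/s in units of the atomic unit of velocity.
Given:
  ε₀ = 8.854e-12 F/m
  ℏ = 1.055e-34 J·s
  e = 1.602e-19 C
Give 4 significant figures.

atomic unit of velocity: v_au = e²/(4πε₀ℏ) = 2.186e6 m/s.
3.23e-29 / 2.186e6 = 1.477e-35

1.477e-35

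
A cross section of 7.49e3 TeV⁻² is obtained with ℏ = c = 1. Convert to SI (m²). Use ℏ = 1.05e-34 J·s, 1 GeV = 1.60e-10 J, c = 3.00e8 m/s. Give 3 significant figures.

Area is [L]² = [E]⁻²·(ℏc)²; restore (ℏc)².
1 GeV⁻² → (ℏc)² × (1 GeV in J)⁻² = 3.88e-32 m².
Convert the energy scale: 7.49e3 TeV⁻² = 7.49e-3 GeV⁻².
Result: 7.49e-3 × 3.88e-32 = 2.90e-34 m².

2.90e-34 m²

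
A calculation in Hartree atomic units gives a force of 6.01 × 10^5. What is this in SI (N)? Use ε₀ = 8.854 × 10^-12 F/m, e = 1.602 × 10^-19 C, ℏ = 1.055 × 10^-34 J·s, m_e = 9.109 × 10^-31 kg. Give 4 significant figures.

0.04940 N

One atomic unit of force: F_au = E_h/a₀ = m_e²e⁶/((4πε₀)³ℏ⁴) = 8.220 × 10^-8 N.
6.01 × 10^5 × 8.220 × 10^-8 N = 0.04940 N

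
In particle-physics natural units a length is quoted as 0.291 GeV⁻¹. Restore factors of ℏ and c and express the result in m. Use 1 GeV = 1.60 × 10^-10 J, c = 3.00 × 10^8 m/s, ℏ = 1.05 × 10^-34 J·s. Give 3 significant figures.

A length is [E]⁻¹ in ℏ=c=1; restore one factor of ℏc.
1 GeV⁻¹ → ℏc × (1 GeV in J)⁻¹ = 1.97 × 10^-16 m.
Result: 0.291 × 1.97 × 10^-16 = 5.73 × 10^-17 m.

5.73 × 10^-17 m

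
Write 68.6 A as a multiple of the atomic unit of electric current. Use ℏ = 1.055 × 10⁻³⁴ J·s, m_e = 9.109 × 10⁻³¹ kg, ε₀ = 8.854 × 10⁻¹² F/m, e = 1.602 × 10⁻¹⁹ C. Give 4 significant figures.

atomic unit of electric current: I_au = e E_h/ℏ = m_e e⁵/((4πε₀)²ℏ³) = 6.612 × 10⁻³ A.
68.6 / 6.612 × 10⁻³ = 1.038 × 10⁴

1.038 × 10⁴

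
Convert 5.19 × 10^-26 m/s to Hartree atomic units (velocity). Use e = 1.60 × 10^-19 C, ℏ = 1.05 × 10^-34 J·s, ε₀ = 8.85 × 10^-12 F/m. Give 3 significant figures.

2.37 × 10^-32

atomic unit of velocity: v_au = e²/(4πε₀ℏ) = 2.19 × 10^6 m/s.
5.19 × 10^-26 / 2.19 × 10^6 = 2.37 × 10^-32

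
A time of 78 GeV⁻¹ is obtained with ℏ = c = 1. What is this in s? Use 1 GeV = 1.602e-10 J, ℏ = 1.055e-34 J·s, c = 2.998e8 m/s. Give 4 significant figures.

5.137e-23 s

A time is [E]⁻¹ in ℏ=c=1; restore one factor of ℏ.
1 GeV⁻¹ → ℏ × (1 GeV in J)⁻¹ = 6.586e-25 s.
Result: 78 × 6.586e-25 = 5.137e-23 s.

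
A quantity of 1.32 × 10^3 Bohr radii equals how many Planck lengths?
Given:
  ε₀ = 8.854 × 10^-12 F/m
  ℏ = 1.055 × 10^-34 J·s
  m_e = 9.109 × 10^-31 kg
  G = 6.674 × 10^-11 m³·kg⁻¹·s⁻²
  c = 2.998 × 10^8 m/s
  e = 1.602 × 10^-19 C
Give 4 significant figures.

4.326 × 10^27

Bohr radius: a₀ = 4πε₀ℏ²/(m_e e²) = 5.297 × 10^-11 m
Planck length: ℓ_P = √(ℏG/c³) = 1.616 × 10^-35 m
1.32 × 10^3 × 5.297 × 10^-11 / 1.616 × 10^-35 = 4.326 × 10^27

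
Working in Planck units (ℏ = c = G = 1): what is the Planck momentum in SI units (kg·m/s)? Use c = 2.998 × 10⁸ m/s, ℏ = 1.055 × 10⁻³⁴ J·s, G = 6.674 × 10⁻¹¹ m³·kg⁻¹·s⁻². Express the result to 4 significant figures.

From ℏ = c = G = 1 the momentum scale is p_P = √(ℏc³/G).
  = √(42.60)
  = 6.527 kg·m/s

6.527 kg·m/s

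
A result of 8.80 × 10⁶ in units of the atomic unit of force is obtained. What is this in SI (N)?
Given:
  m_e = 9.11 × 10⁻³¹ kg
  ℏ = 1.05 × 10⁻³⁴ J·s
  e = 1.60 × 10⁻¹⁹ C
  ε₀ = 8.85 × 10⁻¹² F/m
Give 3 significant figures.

0.733 N

One atomic unit of force: F_au = E_h/a₀ = m_e²e⁶/((4πε₀)³ℏ⁴) = 8.33 × 10⁻⁸ N.
8.80 × 10⁶ × 8.33 × 10⁻⁸ N = 0.733 N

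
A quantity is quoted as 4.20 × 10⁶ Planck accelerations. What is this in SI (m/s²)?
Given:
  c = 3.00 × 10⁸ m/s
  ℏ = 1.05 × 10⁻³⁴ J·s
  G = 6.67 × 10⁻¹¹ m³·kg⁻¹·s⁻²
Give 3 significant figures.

2.35 × 10⁵⁸ m/s²

One Planck acceleration: a_P = √(c⁷/(ℏG)) = 5.59 × 10⁵¹ m/s².
4.20 × 10⁶ × 5.59 × 10⁵¹ m/s² = 2.35 × 10⁵⁸ m/s²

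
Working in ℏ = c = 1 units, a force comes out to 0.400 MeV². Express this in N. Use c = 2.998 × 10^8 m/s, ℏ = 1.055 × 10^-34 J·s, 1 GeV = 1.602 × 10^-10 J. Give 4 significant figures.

0.3246 N

Force is [E]/[L] = [E]²/(ℏc); restore (ℏc)⁻¹.
1 GeV² → 1/(ℏc) × (1 GeV in J)² = 8.114 × 10^5 N.
Convert the energy scale: 0.400 MeV² = 4.00 × 10^-7 GeV².
Result: 4.00 × 10^-7 × 8.114 × 10^5 = 0.3246 N.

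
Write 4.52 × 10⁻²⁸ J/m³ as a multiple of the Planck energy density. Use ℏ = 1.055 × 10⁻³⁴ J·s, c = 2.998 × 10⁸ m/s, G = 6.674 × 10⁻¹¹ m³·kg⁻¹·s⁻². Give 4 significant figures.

9.758 × 10⁻¹⁴²

Planck energy density: u_P = c⁷/(ℏG²) = 4.632 × 10¹¹³ J/m³.
4.52 × 10⁻²⁸ / 4.632 × 10¹¹³ = 9.758 × 10⁻¹⁴²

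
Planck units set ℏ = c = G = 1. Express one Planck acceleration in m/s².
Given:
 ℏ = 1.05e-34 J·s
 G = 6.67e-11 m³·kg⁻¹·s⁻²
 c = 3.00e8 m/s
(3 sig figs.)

The unique combination of the constants set to 1 with dimensions of acceleration is a_P = √(c⁷/(ℏG)).
  = √(3.12e103)
  = 5.59e51 m/s²

5.59e51 m/s²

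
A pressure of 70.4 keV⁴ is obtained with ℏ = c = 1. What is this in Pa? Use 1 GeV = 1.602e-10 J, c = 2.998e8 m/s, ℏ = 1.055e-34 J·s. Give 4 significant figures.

1.465e15 Pa

Pressure is [E]/[L]³ = [E]⁴/(ℏc)³.
1 GeV⁴ → 1/(ℏc)³ × (1 GeV in J)⁴ = 2.082e37 Pa.
Convert the energy scale: 70.4 keV⁴ = 7.04e-23 GeV⁴.
Result: 7.04e-23 × 2.082e37 = 1.465e15 Pa.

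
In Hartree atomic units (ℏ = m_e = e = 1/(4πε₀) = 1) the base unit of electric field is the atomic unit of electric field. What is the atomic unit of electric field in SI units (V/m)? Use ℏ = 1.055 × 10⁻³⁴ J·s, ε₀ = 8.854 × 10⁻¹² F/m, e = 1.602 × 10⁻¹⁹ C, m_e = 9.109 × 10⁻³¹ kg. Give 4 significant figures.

5.131 × 10¹¹ V/m

E_au = E_h/(e a₀) = m_e²e⁵/((4πε₀)³ℏ⁴)
E_h = 4.354 × 10⁻¹⁸ J
a₀ = 5.297 × 10⁻¹¹ m
E_h/(e·a₀) = 5.131 × 10¹¹ V/m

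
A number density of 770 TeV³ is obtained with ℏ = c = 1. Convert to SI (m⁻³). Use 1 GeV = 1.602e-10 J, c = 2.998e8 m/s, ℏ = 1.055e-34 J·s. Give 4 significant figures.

1.001e59 m⁻³

Number density is [L]⁻³ = [E]³/(ℏc)³.
1 GeV³ → 1/(ℏc)³ × (1 GeV in J)³ = 1.299e47 m⁻³.
Convert the energy scale: 770 TeV³ = 7.70e11 GeV³.
Result: 7.70e11 × 1.299e47 = 1.001e59 m⁻³.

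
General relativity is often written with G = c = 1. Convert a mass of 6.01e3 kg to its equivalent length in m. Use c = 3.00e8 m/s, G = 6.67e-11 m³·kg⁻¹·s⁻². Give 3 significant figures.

In G = c = 1 units mass has dimensions of length; the conversion factor is G/c².
6.01e3 kg × (G/c²) = 4.45e-24 m

4.45e-24 m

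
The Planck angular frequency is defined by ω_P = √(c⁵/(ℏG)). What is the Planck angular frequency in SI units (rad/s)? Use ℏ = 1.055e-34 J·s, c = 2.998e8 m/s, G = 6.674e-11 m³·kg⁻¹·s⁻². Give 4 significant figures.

ω_P = √(c⁵/(ℏG))
  = √(3.440e86)
  = 1.855e43 rad/s

1.855e43 rad/s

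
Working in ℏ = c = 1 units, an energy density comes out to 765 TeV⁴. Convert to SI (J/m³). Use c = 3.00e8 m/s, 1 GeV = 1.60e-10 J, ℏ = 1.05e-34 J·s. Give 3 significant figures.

[E]/[L]³ = [E]⁴/(ℏc)³; restore (ℏc)⁻³.
1 GeV⁴ → 1/(ℏc)³ × (1 GeV in J)⁴ = 2.10e37 J/m³.
Convert the energy scale: 765 TeV⁴ = 7.65e14 GeV⁴.
Result: 7.65e14 × 2.10e37 = 1.60e52 J/m³.

1.60e52 J/m³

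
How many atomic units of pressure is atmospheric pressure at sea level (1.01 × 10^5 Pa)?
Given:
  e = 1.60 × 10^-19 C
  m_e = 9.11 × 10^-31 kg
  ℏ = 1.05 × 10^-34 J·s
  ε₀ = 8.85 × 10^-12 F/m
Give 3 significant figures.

atomic unit of pressure: P_au = E_h/a₀³ = m_e⁴e¹⁰/((4πε₀)⁵ℏ⁸) = 3.01 × 10^13 Pa.
1.01 × 10^5 / 3.01 × 10^13 = 3.35 × 10^-9

3.35 × 10^-9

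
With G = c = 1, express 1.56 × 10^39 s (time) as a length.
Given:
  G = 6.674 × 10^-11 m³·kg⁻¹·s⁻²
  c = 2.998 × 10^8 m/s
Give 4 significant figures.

4.677 × 10^47 m

Time → length via c.
1.56 × 10^39 s × (c) = 4.677 × 10^47 m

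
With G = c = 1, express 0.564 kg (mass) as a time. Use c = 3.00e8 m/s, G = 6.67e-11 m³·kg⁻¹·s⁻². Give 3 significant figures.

Mass → time via G/c³.
0.564 kg × (G/c³) = 1.39e-36 s

1.39e-36 s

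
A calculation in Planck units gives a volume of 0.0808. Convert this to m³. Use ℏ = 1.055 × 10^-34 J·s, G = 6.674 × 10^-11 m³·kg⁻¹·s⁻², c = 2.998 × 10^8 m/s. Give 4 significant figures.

3.413 × 10^-106 m³

One Planck volume: V_P = (ℏG/c³)^(3/2) = 4.224 × 10^-105 m³.
0.0808 × 4.224 × 10^-105 m³ = 3.413 × 10^-106 m³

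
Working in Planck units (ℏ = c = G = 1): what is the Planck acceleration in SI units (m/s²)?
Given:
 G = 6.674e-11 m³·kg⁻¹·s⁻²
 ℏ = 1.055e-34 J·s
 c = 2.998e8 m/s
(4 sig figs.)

From ℏ = c = G = 1 the acceleration scale is a_P = √(c⁷/(ℏG)).
  = √(3.092e103)
  = 5.560e51 m/s²

5.560e51 m/s²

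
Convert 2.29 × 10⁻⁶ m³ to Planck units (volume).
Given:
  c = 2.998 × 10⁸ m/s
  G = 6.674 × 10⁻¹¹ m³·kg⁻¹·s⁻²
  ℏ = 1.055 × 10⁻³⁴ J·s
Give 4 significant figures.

Planck volume: V_P = (ℏG/c³)^(3/2) = 4.224 × 10⁻¹⁰⁵ m³.
2.29 × 10⁻⁶ / 4.224 × 10⁻¹⁰⁵ = 5.422 × 10⁹⁸

5.422 × 10⁹⁸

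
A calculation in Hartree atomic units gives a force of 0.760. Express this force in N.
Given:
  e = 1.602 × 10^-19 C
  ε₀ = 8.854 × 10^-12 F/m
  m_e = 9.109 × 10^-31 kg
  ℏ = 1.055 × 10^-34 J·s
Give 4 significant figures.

6.247 × 10^-8 N

One atomic unit of force: F_au = E_h/a₀ = m_e²e⁶/((4πε₀)³ℏ⁴) = 8.220 × 10^-8 N.
0.760 × 8.220 × 10^-8 N = 6.247 × 10^-8 N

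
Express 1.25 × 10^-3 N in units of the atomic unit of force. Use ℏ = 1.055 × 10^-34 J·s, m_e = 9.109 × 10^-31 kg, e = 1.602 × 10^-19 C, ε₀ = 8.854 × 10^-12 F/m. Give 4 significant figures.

1.521 × 10^4

atomic unit of force: F_au = E_h/a₀ = m_e²e⁶/((4πε₀)³ℏ⁴) = 8.220 × 10^-8 N.
1.25 × 10^-3 / 8.220 × 10^-8 = 1.521 × 10^4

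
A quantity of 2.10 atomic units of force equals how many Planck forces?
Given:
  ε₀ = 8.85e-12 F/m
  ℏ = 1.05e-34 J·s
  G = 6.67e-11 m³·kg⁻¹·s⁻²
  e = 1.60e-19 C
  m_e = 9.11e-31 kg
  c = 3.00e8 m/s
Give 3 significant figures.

1.44e-51

atomic unit of force: F_au = E_h/a₀ = m_e²e⁶/((4πε₀)³ℏ⁴) = 8.33e-8 N
Planck force: F_P = c⁴/G = 1.21e44 N
2.10 × 8.33e-8 / 1.21e44 = 1.44e-51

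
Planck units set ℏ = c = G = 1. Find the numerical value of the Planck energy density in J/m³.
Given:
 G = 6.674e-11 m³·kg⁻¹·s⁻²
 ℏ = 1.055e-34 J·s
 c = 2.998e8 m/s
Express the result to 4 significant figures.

Dimensional analysis gives u_P = c⁷/(ℏG²).
  = 2.177e59 / 4.699e-55
  = 4.632e113 J/m³

4.632e113 J/m³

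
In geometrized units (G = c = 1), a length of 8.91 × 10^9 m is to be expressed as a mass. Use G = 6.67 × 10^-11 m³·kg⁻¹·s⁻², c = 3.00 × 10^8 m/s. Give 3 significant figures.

Length → mass via c²/G.
8.91 × 10^9 m × (c²/G) = 1.20 × 10^37 kg

1.20 × 10^37 kg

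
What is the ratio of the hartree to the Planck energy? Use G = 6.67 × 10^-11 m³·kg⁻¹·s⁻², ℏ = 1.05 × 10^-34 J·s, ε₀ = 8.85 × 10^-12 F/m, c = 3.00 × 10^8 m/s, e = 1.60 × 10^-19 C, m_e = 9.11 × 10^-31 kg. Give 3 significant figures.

2.24 × 10^-27

hartree: E_h = m_e e⁴/(4πε₀ℏ)² = 4.38 × 10^-18 J
Planck energy: E_P = √(ℏc⁵/G) = 1.96 × 10^9 J
ratio = 4.38 × 10^-18 / 1.96 × 10^9 = 2.24 × 10^-27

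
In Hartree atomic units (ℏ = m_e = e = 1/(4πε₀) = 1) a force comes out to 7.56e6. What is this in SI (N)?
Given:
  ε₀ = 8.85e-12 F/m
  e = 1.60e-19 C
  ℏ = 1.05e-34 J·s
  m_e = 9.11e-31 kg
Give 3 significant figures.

One atomic unit of force: F_au = E_h/a₀ = m_e²e⁶/((4πε₀)³ℏ⁴) = 8.33e-8 N.
7.56e6 × 8.33e-8 N = 0.630 N

0.630 N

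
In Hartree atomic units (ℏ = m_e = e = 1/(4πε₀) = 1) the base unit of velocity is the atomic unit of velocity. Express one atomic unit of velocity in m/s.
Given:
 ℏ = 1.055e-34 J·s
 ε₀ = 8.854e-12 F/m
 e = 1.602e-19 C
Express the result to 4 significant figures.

2.186e6 m/s

v_au = e²/(4πε₀ℏ)
  = 2.566e-38 / 1.174e-44
  = 2.186e6 m/s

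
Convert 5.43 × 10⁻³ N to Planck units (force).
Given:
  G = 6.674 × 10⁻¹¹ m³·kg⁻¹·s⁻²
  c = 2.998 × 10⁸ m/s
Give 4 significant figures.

4.486 × 10⁻⁴⁷

Planck force: F_P = c⁴/G = 1.210 × 10⁴⁴ N.
5.43 × 10⁻³ / 1.210 × 10⁴⁴ = 4.486 × 10⁻⁴⁷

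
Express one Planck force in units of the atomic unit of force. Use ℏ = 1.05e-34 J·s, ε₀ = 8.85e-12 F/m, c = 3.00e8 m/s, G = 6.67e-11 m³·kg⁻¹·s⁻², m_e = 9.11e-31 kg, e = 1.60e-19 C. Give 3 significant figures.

Planck force: F_P = c⁴/G = 1.21e44 N
atomic unit of force: F_au = E_h/a₀ = m_e²e⁶/((4πε₀)³ℏ⁴) = 8.33e-8 N
ratio = 1.21e44 / 8.33e-8 = 1.46e51

1.46e51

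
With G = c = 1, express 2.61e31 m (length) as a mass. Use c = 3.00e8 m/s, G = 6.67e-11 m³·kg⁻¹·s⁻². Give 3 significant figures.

Length → mass via c²/G.
2.61e31 m × (c²/G) = 3.52e58 kg

3.52e58 kg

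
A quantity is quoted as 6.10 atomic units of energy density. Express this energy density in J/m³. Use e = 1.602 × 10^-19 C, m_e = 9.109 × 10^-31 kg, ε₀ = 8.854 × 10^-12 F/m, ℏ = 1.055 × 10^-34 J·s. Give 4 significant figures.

1.787 × 10^14 J/m³

One atomic unit of energy density: u_au = E_h/a₀³ = m_e⁴e¹⁰/((4πε₀)⁵ℏ⁸) = 2.929 × 10^13 J/m³.
6.10 × 2.929 × 10^13 J/m³ = 1.787 × 10^14 J/m³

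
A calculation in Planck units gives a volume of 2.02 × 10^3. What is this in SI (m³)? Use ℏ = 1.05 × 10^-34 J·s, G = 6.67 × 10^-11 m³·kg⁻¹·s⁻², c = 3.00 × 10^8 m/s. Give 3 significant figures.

One Planck volume: V_P = (ℏG/c³)^(3/2) = 4.18 × 10^-105 m³.
2.02 × 10^3 × 4.18 × 10^-105 m³ = 8.44 × 10^-102 m³

8.44 × 10^-102 m³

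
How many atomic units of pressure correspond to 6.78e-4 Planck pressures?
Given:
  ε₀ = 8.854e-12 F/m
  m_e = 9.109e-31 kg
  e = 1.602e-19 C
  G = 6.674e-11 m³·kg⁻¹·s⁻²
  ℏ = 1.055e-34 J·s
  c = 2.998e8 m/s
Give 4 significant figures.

Planck pressure: p_P = c⁷/(ℏG²) = 4.632e113 Pa
atomic unit of pressure: P_au = E_h/a₀³ = m_e⁴e¹⁰/((4πε₀)⁵ℏ⁸) = 2.929e13 Pa
6.78e-4 × 4.632e113 / 2.929e13 = 1.072e97

1.072e97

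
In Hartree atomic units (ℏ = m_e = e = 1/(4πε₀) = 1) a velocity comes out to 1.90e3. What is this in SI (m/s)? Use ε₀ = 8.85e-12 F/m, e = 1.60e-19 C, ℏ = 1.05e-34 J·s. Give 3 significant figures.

4.17e9 m/s

One atomic unit of velocity: v_au = e²/(4πε₀ℏ) = 2.19e6 m/s.
1.90e3 × 2.19e6 m/s = 4.17e9 m/s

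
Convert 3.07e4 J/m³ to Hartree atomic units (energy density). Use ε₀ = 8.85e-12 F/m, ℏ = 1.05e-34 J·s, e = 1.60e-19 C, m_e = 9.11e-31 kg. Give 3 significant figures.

1.02e-9

atomic unit of energy density: u_au = E_h/a₀³ = m_e⁴e¹⁰/((4πε₀)⁵ℏ⁸) = 3.01e13 J/m³.
3.07e4 / 3.01e13 = 1.02e-9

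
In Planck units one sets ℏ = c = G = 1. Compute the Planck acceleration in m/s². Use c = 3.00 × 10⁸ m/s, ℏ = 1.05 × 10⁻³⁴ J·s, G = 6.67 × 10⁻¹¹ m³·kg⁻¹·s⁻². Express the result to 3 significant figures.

a_P = √(c⁷/(ℏG))
  = √(3.12 × 10¹⁰³)
  = 5.59 × 10⁵¹ m/s²

5.59 × 10⁵¹ m/s²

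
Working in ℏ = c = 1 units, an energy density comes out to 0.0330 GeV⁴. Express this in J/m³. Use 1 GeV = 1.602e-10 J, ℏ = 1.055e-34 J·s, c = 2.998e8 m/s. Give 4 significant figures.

6.869e35 J/m³

[E]/[L]³ = [E]⁴/(ℏc)³; restore (ℏc)⁻³.
1 GeV⁴ → 1/(ℏc)³ × (1 GeV in J)⁴ = 2.082e37 J/m³.
Result: 0.0330 × 2.082e37 = 6.869e35 J/m³.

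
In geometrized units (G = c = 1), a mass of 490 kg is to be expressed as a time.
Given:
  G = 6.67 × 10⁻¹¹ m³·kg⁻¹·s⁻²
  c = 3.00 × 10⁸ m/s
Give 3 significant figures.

1.21 × 10⁻³³ s

Mass → time via G/c³.
490 kg × (G/c³) = 1.21 × 10⁻³³ s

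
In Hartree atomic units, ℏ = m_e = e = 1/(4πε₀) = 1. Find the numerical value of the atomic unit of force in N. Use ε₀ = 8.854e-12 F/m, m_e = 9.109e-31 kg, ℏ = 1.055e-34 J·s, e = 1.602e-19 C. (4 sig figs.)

Dimensional analysis gives F_au = E_h/a₀ = m_e²e⁶/((4πε₀)³ℏ⁴).
E_h = 4.354e-18 J
a₀ = 5.297e-11 m
E_h/a₀ = 8.220e-8 N

8.220e-8 N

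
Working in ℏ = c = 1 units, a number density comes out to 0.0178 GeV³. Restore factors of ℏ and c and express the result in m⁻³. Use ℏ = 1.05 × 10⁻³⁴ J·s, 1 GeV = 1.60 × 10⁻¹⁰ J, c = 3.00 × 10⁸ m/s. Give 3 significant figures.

Number density is [L]⁻³ = [E]³/(ℏc)³.
1 GeV³ → 1/(ℏc)³ × (1 GeV in J)³ = 1.31 × 10⁴⁷ m⁻³.
Result: 0.0178 × 1.31 × 10⁴⁷ = 2.33 × 10⁴⁵ m⁻³.

2.33 × 10⁴⁵ m⁻³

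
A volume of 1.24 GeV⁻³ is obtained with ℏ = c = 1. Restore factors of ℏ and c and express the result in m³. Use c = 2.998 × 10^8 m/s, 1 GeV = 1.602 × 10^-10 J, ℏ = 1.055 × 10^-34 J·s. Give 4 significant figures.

9.543 × 10^-48 m³

Volume is [L]³ = [E]⁻³·(ℏc)³.
1 GeV⁻³ → (ℏc)³ × (1 GeV in J)⁻³ = 7.696 × 10^-48 m³.
Result: 1.24 × 7.696 × 10^-48 = 9.543 × 10^-48 m³.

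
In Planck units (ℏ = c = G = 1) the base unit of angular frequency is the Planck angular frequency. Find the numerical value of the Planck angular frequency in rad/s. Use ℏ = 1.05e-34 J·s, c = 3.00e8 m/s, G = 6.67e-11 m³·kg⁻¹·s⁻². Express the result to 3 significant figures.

1.86e43 rad/s

ω_P = √(c⁵/(ℏG))
  = √(3.47e86)
  = 1.86e43 rad/s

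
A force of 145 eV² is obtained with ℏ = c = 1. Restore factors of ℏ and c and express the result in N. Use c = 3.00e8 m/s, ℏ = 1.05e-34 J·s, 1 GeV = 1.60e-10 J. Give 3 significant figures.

1.18e-10 N

Force is [E]/[L] = [E]²/(ℏc); restore (ℏc)⁻¹.
1 GeV² → 1/(ℏc) × (1 GeV in J)² = 8.13e5 N.
Convert the energy scale: 145 eV² = 1.45e-16 GeV².
Result: 1.45e-16 × 8.13e5 = 1.18e-10 N.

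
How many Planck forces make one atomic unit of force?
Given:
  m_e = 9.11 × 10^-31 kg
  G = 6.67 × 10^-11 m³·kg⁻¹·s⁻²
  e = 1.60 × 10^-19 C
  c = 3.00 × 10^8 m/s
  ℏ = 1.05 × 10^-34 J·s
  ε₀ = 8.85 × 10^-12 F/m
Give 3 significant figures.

atomic unit of force: F_au = E_h/a₀ = m_e²e⁶/((4πε₀)³ℏ⁴) = 8.33 × 10^-8 N
Planck force: F_P = c⁴/G = 1.21 × 10^44 N
ratio = 8.33 × 10^-8 / 1.21 × 10^44 = 6.86 × 10^-52

6.86 × 10^-52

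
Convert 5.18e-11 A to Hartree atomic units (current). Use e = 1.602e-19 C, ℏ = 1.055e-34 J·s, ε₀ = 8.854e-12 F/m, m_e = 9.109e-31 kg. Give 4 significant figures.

7.834e-9

atomic unit of electric current: I_au = e E_h/ℏ = m_e e⁵/((4πε₀)²ℏ³) = 6.612e-3 A.
5.18e-11 / 6.612e-3 = 7.834e-9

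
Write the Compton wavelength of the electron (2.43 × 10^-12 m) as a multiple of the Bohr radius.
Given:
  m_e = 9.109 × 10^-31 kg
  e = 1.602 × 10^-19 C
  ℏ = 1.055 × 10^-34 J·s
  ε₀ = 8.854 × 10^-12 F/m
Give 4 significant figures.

0.04587

Bohr radius: a₀ = 4πε₀ℏ²/(m_e e²) = 5.297 × 10^-11 m.
2.43 × 10^-12 / 5.297 × 10^-11 = 0.04587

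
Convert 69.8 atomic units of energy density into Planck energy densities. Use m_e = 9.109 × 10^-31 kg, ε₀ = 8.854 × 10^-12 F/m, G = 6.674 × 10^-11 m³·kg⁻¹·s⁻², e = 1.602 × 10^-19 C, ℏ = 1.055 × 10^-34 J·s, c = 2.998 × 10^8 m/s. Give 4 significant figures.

atomic unit of energy density: u_au = E_h/a₀³ = m_e⁴e¹⁰/((4πε₀)⁵ℏ⁸) = 2.929 × 10^13 J/m³
Planck energy density: u_P = c⁷/(ℏG²) = 4.632 × 10^113 J/m³
69.8 × 2.929 × 10^13 / 4.632 × 10^113 = 4.414 × 10^-99

4.414 × 10^-99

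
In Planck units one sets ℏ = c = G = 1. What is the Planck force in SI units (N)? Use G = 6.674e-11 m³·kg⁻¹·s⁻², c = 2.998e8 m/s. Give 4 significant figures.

F_P = c⁴/G
  = 8.078e33 / 6.674e-11
  = 1.210e44 N

1.210e44 N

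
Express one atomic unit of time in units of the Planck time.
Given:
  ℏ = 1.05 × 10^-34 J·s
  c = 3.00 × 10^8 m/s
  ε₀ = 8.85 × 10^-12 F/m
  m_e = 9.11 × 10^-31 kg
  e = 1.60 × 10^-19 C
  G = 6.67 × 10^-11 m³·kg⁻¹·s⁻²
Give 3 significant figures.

4.47 × 10^26

atomic unit of time: τ_au = (4πε₀)²ℏ³/(m_e e⁴) = 2.40 × 10^-17 s
Planck time: t_P = √(ℏG/c⁵) = 5.37 × 10^-44 s
ratio = 2.40 × 10^-17 / 5.37 × 10^-44 = 4.47 × 10^26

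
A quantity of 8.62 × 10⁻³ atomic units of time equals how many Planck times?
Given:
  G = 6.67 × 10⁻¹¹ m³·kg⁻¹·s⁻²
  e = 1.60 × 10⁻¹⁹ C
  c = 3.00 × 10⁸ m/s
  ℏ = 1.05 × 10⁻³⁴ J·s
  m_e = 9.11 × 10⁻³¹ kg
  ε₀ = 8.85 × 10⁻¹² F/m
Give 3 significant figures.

3.85 × 10²⁴

atomic unit of time: τ_au = (4πε₀)²ℏ³/(m_e e⁴) = 2.40 × 10⁻¹⁷ s
Planck time: t_P = √(ℏG/c⁵) = 5.37 × 10⁻⁴⁴ s
8.62 × 10⁻³ × 2.40 × 10⁻¹⁷ / 5.37 × 10⁻⁴⁴ = 3.85 × 10²⁴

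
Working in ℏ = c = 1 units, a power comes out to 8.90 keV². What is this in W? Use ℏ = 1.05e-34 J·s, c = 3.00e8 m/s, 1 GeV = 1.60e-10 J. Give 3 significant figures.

Power is [E]/[T] = [E]²/ℏ.
1 GeV² → 1/ℏ × (1 GeV in J)² = 2.44e14 W.
Convert the energy scale: 8.90 keV² = 8.90e-12 GeV².
Result: 8.90e-12 × 2.44e14 = 2.17e3 W.

2.17e3 W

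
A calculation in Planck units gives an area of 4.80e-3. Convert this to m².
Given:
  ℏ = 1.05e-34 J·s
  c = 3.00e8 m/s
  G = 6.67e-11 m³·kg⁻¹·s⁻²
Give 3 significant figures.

One Planck area: A_P = ℏG/c³ = 2.59e-70 m².
4.80e-3 × 2.59e-70 m² = 1.25e-72 m²

1.25e-72 m²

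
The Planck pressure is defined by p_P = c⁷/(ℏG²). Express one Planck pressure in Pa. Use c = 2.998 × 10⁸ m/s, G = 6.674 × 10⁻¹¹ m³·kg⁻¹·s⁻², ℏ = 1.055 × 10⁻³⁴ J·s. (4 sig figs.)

4.632 × 10¹¹³ Pa

p_P = c⁷/(ℏG²)
  = 2.177 × 10⁵⁹ / 4.699 × 10⁻⁵⁵
  = 4.632 × 10¹¹³ Pa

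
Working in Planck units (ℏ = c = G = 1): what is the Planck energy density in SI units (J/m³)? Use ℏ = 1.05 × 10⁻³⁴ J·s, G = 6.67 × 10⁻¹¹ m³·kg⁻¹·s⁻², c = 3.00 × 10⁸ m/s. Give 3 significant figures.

4.68 × 10¹¹³ J/m³

From ℏ = c = G = 1 the energy density scale is u_P = c⁷/(ℏG²).
  = 2.19 × 10⁵⁹ / 4.67 × 10⁻⁵⁵
  = 4.68 × 10¹¹³ J/m³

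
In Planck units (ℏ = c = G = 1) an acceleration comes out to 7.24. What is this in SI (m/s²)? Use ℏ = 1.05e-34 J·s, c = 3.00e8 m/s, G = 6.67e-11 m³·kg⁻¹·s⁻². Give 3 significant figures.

One Planck acceleration: a_P = √(c⁷/(ℏG)) = 5.59e51 m/s².
7.24 × 5.59e51 m/s² = 4.05e52 m/s²

4.05e52 m/s²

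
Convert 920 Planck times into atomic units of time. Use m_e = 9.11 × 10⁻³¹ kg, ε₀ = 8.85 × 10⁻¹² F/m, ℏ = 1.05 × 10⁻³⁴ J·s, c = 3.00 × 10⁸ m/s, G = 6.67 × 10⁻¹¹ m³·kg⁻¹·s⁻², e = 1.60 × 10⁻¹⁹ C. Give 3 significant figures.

2.06 × 10⁻²⁴

Planck time: t_P = √(ℏG/c⁵) = 5.37 × 10⁻⁴⁴ s
atomic unit of time: τ_au = (4πε₀)²ℏ³/(m_e e⁴) = 2.40 × 10⁻¹⁷ s
920 × 5.37 × 10⁻⁴⁴ / 2.40 × 10⁻¹⁷ = 2.06 × 10⁻²⁴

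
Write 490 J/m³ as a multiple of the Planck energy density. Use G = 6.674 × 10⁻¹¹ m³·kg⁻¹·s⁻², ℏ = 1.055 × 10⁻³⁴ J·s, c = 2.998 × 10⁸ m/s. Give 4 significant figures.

1.058 × 10⁻¹¹¹

Planck energy density: u_P = c⁷/(ℏG²) = 4.632 × 10¹¹³ J/m³.
490 / 4.632 × 10¹¹³ = 1.058 × 10⁻¹¹¹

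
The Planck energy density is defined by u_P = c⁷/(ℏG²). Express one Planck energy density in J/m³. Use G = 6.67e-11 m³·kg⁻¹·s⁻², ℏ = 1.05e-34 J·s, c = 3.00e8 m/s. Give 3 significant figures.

4.68e113 J/m³

u_P = c⁷/(ℏG²)
  = 2.19e59 / 4.67e-55
  = 4.68e113 J/m³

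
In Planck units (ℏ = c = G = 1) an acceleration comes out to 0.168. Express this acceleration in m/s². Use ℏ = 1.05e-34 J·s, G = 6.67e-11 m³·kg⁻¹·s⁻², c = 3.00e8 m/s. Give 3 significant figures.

9.39e50 m/s²

One Planck acceleration: a_P = √(c⁷/(ℏG)) = 5.59e51 m/s².
0.168 × 5.59e51 m/s² = 9.39e50 m/s²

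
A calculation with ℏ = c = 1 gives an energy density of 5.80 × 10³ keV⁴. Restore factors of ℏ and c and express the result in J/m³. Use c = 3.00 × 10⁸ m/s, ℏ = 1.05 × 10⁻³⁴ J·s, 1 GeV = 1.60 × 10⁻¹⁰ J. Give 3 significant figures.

[E]/[L]³ = [E]⁴/(ℏc)³; restore (ℏc)⁻³.
1 GeV⁴ → 1/(ℏc)³ × (1 GeV in J)⁴ = 2.10 × 10³⁷ J/m³.
Convert the energy scale: 5.80 × 10³ keV⁴ = 5.80 × 10⁻²¹ GeV⁴.
Result: 5.80 × 10⁻²¹ × 2.10 × 10³⁷ = 1.22 × 10¹⁷ J/m³.

1.22 × 10¹⁷ J/m³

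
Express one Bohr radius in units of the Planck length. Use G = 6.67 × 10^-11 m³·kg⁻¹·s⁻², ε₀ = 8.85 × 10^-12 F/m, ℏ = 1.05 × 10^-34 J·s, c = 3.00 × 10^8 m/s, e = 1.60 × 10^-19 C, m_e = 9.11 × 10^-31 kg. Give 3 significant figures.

Bohr radius: a₀ = 4πε₀ℏ²/(m_e e²) = 5.26 × 10^-11 m
Planck length: ℓ_P = √(ℏG/c³) = 1.61 × 10^-35 m
ratio = 5.26 × 10^-11 / 1.61 × 10^-35 = 3.26 × 10^24

3.26 × 10^24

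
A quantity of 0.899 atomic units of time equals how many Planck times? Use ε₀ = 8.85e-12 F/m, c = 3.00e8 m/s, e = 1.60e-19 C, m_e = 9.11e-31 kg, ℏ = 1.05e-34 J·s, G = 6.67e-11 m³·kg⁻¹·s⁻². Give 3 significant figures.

atomic unit of time: τ_au = (4πε₀)²ℏ³/(m_e e⁴) = 2.40e-17 s
Planck time: t_P = √(ℏG/c⁵) = 5.37e-44 s
0.899 × 2.40e-17 / 5.37e-44 = 4.02e26

4.02e26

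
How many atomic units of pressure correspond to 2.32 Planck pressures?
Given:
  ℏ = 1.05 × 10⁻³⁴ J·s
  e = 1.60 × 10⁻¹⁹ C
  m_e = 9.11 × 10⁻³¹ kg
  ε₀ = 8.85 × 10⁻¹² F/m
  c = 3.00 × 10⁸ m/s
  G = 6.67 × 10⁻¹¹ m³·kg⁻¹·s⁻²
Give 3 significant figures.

Planck pressure: p_P = c⁷/(ℏG²) = 4.68 × 10¹¹³ Pa
atomic unit of pressure: P_au = E_h/a₀³ = m_e⁴e¹⁰/((4πε₀)⁵ℏ⁸) = 3.01 × 10¹³ Pa
2.32 × 4.68 × 10¹¹³ / 3.01 × 10¹³ = 3.60 × 10¹⁰⁰

3.60 × 10¹⁰⁰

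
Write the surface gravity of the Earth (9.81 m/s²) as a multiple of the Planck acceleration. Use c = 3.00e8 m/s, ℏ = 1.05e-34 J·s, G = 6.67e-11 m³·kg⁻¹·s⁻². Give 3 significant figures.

1.76e-51

Planck acceleration: a_P = √(c⁷/(ℏG)) = 5.59e51 m/s².
9.81 / 5.59e51 = 1.76e-51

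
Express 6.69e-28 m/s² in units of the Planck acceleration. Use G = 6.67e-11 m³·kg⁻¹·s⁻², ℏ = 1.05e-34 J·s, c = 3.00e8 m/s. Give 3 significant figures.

Planck acceleration: a_P = √(c⁷/(ℏG)) = 5.59e51 m/s².
6.69e-28 / 5.59e51 = 1.20e-79

1.20e-79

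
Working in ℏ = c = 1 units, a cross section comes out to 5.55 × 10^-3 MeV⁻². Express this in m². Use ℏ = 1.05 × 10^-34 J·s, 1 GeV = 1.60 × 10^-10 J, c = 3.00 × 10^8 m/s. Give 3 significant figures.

Area is [L]² = [E]⁻²·(ℏc)²; restore (ℏc)².
1 GeV⁻² → (ℏc)² × (1 GeV in J)⁻² = 3.88 × 10^-32 m².
Convert the energy scale: 5.55 × 10^-3 MeV⁻² = 5.55 × 10^3 GeV⁻².
Result: 5.55 × 10^3 × 3.88 × 10^-32 = 2.15 × 10^-28 m².

2.15 × 10^-28 m²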